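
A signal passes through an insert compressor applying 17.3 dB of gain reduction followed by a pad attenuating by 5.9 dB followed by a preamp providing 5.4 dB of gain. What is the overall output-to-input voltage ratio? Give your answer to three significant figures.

0.129

Net gain = (−17.3) + (−5.9) + 5.4 = -17.8 dB.
Voltage ratio = 10^(-17.8/20) = 0.129.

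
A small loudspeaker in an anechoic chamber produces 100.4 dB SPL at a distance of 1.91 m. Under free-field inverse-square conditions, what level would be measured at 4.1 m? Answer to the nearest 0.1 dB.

For a point source in a free field, ΔL = −20·log₁₀(d₂/d₁).
ΔL = −20·log₁₀(4.1/1.91) = -6.64 dB, so L₂ = 100.4 + (-6.64) = 93.8 dB SPL.

93.8 dB SPL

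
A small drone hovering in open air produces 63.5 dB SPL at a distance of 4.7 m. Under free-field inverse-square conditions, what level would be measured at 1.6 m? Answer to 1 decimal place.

Free-field point source: level drops by 20·log₁₀ of the distance ratio.
ΔL = −20·log₁₀(1.6/4.7) = 9.36 dB, so L₂ = 63.5 + (9.36) = 72.9 dB SPL.

72.9 dB SPL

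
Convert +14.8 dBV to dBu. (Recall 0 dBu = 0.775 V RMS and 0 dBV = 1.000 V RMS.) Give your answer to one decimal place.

The offset between the scales is 20·log₁₀(0.775/1.000) = −2.214 dB.
So dBu = +14.8 + 2.214 = +17.0 dBu.

+17.0 dBu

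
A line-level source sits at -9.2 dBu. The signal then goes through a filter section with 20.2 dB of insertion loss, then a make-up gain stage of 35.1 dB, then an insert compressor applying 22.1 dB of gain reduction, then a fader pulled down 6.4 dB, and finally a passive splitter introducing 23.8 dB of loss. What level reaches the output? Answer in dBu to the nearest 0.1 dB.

-46.6 dBu

Gain stages sum in dB:
-9.2 − 20.2 + 35.1 − 22.1 − 6.4 − 23.8 = -46.6 dBu.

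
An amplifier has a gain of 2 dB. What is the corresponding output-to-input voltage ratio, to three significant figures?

Voltage ratio = 10^(dB/20).
10^(2/20) = 10^(0.1000) = 1.26.

1.26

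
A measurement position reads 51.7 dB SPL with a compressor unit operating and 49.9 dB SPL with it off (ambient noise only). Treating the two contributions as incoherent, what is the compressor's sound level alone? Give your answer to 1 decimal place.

Remove the background by subtracting linear intensities:
L_src = 10·log₁₀(10^(51.7/10) − 10^(49.9/10)) = 10·log₁₀(50190) = 47.0 dB SPL.

47.0 dB SPL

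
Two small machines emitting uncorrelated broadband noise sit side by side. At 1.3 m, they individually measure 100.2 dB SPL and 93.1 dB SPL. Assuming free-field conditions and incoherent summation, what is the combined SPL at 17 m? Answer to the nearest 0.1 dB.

Combined at 1.3 m: 10·log₁₀(10^(100.2/10)+10^(93.1/10)) = 100.97 dB SPL.
Then apply −20·log₁₀(17/1.3) = -22.33 dB → 78.6 dB SPL.

78.6 dB SPL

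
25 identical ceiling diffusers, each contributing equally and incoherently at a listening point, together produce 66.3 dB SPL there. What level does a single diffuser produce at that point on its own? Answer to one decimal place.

25 equal incoherent sources add 10·log₁₀(25) = 13.98 dB over one source.
L_one = 66.3 − 13.98 = 52.3 dB SPL.

52.3 dB SPL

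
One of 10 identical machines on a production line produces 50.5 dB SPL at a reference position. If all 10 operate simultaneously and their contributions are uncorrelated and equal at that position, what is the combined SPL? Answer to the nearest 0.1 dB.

10 equal incoherent sources raise the level by 10·log₁₀(10) = 10.00 dB.
L_total = 50.5 + 10.00 = 60.5 dB SPL.

60.5 dB SPL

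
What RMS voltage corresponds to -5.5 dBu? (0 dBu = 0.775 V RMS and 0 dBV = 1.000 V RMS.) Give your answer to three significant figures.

0.411 V

V = 0.775 V × 10^(-5.5/20).
= 0.775 × 0.5309 = 0.411 V.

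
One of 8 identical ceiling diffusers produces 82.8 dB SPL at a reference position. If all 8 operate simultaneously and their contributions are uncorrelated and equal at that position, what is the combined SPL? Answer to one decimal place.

91.8 dB SPL

8 equal incoherent sources raise the level by 10·log₁₀(8) = 9.03 dB.
L_total = 82.8 + 9.03 = 91.8 dB SPL.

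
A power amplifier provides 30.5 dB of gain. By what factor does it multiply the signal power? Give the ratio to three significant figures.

Power ratio = 10^(dB/10).
10^(30.5/10) = 10^(3.050) = 1120.

1120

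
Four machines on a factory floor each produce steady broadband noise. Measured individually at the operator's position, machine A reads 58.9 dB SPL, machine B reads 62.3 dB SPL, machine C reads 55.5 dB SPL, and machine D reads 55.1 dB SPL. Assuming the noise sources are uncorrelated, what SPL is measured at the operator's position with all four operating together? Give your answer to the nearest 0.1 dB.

Uncorrelated sources add in intensity (power), not in dB.
L_total = 10·log₁₀(10^(58.9/10) + 10^(62.3/10) + 10^(55.5/10) + 10^(55.1/10)) = 10·log₁₀(3153000) = 65.0 dB SPL.

65.0 dB SPL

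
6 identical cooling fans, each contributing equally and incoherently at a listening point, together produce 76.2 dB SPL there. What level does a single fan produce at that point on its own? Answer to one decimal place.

6 equal incoherent sources add 10·log₁₀(6) = 7.78 dB over one source.
L_one = 76.2 − 7.78 = 68.4 dB SPL.

68.4 dB SPL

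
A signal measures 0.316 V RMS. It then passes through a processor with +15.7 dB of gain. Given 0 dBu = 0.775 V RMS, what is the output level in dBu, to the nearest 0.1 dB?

+7.9 dBu

Input level: 20·log₁₀(0.316/0.775) = -7.79 dBu.
Output: -7.79 + 15.7 = +7.9 dBu.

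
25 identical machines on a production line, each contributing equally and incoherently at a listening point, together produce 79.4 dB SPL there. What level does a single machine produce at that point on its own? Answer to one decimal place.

25 equal incoherent sources add 10·log₁₀(25) = 13.98 dB over one source.
L_one = 79.4 − 13.98 = 65.4 dB SPL.

65.4 dB SPL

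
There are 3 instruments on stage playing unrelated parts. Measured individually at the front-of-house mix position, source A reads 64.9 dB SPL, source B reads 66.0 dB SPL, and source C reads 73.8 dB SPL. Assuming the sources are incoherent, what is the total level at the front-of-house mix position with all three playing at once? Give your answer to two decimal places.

Incoherent sources sum as intensities:
L_total = 10·log₁₀(10^(64.9/10) + 10^(66.0/10) + 10^(73.8/10)) = 10·log₁₀(31060000) = 74.92 dB SPL.

74.92 dB SPL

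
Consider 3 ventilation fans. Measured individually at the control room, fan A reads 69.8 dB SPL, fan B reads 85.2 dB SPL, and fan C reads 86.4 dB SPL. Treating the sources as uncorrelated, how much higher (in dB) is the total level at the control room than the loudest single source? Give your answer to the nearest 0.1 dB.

2.5 dB

Incoherent sources sum as intensities:
L_total = 10·log₁₀(10^(69.8/10) + 10^(85.2/10) + 10^(86.4/10)) = 88.91 dB SPL.
Excess over the loudest (86.4 dB): 88.91 − 86.4 = 2.5 dB.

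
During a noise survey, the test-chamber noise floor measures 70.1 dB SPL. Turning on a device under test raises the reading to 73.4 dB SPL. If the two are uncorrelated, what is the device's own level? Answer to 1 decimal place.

Background correction is a power subtraction:
L_src = 10·log₁₀(10^(73.4/10) − 10^(70.1/10)) = 10·log₁₀(11640000) = 70.7 dB SPL.

70.7 dB SPL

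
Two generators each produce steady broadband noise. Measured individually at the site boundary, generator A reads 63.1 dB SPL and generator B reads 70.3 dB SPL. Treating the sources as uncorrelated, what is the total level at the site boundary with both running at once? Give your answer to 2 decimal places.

Add the sources as powers (linear), then convert back to dB:
L_total = 10·log₁₀(10^(63.1/10) + 10^(70.3/10)) = 10·log₁₀(12760000) = 71.06 dB SPL.

71.06 dB SPL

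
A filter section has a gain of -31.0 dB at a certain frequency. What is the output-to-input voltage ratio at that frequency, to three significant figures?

0.0282

Voltage ratio = 10^(dB/20).
10^(-31.0/20) = 10^(-1.550) = 0.0282.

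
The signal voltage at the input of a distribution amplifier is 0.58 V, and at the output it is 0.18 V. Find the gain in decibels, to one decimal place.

For a voltage ratio, dB = 20·log₁₀(V₂/V₁).
20·log₁₀(0.18/0.58) = 20·log₁₀(0.3103) = -10.2 dB.

-10.2 dB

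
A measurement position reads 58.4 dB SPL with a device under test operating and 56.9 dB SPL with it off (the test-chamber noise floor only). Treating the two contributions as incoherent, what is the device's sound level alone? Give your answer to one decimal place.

Remove the background by subtracting linear intensities:
L_src = 10·log₁₀(10^(58.4/10) − 10^(56.9/10)) = 10·log₁₀(202100) = 53.1 dB SPL.

53.1 dB SPL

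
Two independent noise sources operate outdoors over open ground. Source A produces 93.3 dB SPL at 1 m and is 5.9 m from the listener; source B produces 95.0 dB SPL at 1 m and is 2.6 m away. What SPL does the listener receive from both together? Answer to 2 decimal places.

At the listener: L_A = 93.3 − 20·log₁₀(5.9) = 77.883 dB; L_B = 95.0 − 20·log₁₀(2.6) = 86.701 dB.
Combined: 10·log₁₀(10^(77.883/10)+10^(86.701/10)) = 87.24 dB SPL.

87.24 dB SPL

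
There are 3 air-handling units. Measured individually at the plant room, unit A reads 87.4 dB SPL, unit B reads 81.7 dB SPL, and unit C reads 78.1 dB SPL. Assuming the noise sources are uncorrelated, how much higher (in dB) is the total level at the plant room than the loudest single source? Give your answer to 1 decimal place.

1.4 dB

Incoherent sources sum as intensities:
L_total = 10·log₁₀(10^(87.4/10) + 10^(81.7/10) + 10^(78.1/10)) = 88.82 dB SPL.
Excess over the loudest (87.4 dB): 88.82 − 87.4 = 1.4 dB.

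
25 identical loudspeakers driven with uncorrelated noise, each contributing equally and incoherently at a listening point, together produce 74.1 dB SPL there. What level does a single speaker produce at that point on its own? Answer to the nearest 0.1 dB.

60.1 dB SPL

25 equal incoherent sources add 10·log₁₀(25) = 13.98 dB over one source.
L_one = 74.1 − 13.98 = 60.1 dB SPL.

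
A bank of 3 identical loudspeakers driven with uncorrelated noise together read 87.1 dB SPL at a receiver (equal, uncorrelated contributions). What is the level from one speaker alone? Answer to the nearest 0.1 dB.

82.3 dB SPL

3 equal incoherent sources add 10·log₁₀(3) = 4.77 dB over one source.
L_one = 87.1 − 4.77 = 82.3 dB SPL.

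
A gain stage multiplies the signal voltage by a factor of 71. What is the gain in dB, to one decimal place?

Voltage ratio → dB uses the 20·log₁₀ form:
20·log₁₀(71) = 37.0 dB.

37.0 dB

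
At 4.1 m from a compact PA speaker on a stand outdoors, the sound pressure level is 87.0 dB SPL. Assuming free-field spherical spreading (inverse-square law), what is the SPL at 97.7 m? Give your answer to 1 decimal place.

59.5 dB SPL

For a point source in a free field, ΔL = −20·log₁₀(d₂/d₁).
ΔL = −20·log₁₀(97.7/4.1) = -27.54 dB, so L₂ = 87.0 + (-27.54) = 59.5 dB SPL.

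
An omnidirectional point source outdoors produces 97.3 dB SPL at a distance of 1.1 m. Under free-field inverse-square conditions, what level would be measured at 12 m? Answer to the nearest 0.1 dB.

Free-field point source: level drops by 20·log₁₀ of the distance ratio.
ΔL = −20·log₁₀(12/1.1) = -20.76 dB, so L₂ = 97.3 + (-20.76) = 76.5 dB SPL.

76.5 dB SPL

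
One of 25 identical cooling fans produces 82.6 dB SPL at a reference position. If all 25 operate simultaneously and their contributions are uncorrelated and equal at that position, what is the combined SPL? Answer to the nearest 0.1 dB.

25 equal incoherent sources raise the level by 10·log₁₀(25) = 13.98 dB.
L_total = 82.6 + 13.98 = 96.6 dB SPL.

96.6 dB SPL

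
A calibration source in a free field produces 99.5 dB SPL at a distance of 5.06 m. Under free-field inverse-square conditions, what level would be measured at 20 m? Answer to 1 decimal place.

Free-field point source: level drops by 20·log₁₀ of the distance ratio.
ΔL = −20·log₁₀(20/5.06) = -11.94 dB, so L₂ = 99.5 + (-11.94) = 87.6 dB SPL.

87.6 dB SPL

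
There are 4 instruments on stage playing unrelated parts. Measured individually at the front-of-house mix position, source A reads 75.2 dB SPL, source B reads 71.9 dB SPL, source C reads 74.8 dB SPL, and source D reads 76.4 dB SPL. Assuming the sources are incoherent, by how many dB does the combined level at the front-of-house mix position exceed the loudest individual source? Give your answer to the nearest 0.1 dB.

Uncorrelated sources add in intensity (power), not in dB.
L_total = 10·log₁₀(10^(75.2/10) + 10^(71.9/10) + 10^(74.8/10) + 10^(76.4/10)) = 80.88 dB SPL.
Excess over the loudest (76.4 dB): 80.88 − 76.4 = 4.5 dB.

4.5 dB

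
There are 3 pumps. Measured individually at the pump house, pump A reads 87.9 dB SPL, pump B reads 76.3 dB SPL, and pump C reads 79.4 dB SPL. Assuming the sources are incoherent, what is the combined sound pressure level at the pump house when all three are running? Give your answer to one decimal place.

88.7 dB SPL

Add the sources as powers (linear), then convert back to dB:
L_total = 10·log₁₀(10^(87.9/10) + 10^(76.3/10) + 10^(79.4/10)) = 10·log₁₀(746300000) = 88.7 dB SPL.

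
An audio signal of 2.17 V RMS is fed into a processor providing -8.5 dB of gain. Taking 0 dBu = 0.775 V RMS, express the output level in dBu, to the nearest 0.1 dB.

+0.4 dBu

Input level: 20·log₁₀(2.17/0.775) = 8.94 dBu.
Output: 8.94 − 8.5 = +0.4 dBu.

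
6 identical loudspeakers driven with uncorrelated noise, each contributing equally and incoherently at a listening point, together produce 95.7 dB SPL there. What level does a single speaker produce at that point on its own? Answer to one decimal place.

87.9 dB SPL

6 equal incoherent sources add 10·log₁₀(6) = 7.78 dB over one source.
L_one = 95.7 − 7.78 = 87.9 dB SPL.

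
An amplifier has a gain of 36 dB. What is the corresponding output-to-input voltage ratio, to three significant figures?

63.1

Voltage ratio = 10^(dB/20).
10^(36/20) = 10^(1.800) = 63.1.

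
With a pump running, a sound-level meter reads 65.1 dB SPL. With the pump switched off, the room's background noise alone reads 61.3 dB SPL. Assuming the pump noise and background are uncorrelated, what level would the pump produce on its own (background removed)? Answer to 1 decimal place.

62.8 dB SPL

Remove the background by subtracting linear intensities:
L_src = 10·log₁₀(10^(65.1/10) − 10^(61.3/10)) = 10·log₁₀(1887000) = 62.8 dB SPL.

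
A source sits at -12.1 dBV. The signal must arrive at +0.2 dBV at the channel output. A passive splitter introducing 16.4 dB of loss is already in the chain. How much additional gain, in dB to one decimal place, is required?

28.7 dB

The required make-up gain is the shortfall in the dB sum.
G = +0.2 − (-12.1) + 16.4 = 28.7 dB.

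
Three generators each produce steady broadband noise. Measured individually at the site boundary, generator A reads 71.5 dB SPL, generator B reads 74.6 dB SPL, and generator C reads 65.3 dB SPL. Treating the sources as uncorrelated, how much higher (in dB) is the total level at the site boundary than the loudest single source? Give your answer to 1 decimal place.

Add the sources as powers (linear), then convert back to dB:
L_total = 10·log₁₀(10^(71.5/10) + 10^(74.6/10) + 10^(65.3/10)) = 76.66 dB SPL.
Excess over the loudest (74.6 dB): 76.66 − 74.6 = 2.1 dB.

2.1 dB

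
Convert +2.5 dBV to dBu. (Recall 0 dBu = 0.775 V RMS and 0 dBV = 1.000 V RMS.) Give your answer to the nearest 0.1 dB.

The offset between the scales is 20·log₁₀(0.775/1.000) = −2.214 dB.
So dBu = +2.5 + 2.214 = +4.7 dBu.

+4.7 dBu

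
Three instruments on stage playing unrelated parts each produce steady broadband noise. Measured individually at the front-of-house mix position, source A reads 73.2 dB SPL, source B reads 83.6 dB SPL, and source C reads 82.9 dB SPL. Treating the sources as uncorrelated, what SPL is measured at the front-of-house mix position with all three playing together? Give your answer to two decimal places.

Incoherent sources sum as intensities:
L_total = 10·log₁₀(10^(73.2/10) + 10^(83.6/10) + 10^(82.9/10)) = 10·log₁₀(445000000) = 86.48 dB SPL.

86.48 dB SPL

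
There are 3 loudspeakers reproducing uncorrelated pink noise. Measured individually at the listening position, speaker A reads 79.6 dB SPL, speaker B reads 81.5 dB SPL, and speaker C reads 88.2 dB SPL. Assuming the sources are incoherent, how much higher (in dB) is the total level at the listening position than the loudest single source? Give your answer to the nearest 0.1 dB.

1.3 dB

Add the sources as powers (linear), then convert back to dB:
L_total = 10·log₁₀(10^(79.6/10) + 10^(81.5/10) + 10^(88.2/10)) = 89.51 dB SPL.
Excess over the loudest (88.2 dB): 89.51 − 88.2 = 1.3 dB.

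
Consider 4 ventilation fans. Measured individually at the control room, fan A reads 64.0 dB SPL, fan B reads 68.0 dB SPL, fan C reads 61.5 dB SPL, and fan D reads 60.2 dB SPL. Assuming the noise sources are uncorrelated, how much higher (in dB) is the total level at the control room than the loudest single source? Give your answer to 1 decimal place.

Incoherent sources sum as intensities:
L_total = 10·log₁₀(10^(64.0/10) + 10^(68.0/10) + 10^(61.5/10) + 10^(60.2/10)) = 70.52 dB SPL.
Excess over the loudest (68.0 dB): 70.52 − 68.0 = 2.5 dB.

2.5 dB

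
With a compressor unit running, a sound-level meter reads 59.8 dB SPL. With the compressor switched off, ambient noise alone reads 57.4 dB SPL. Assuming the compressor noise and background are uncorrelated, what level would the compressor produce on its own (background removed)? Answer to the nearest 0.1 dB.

56.1 dB SPL

Remove the background by subtracting linear intensities:
L_src = 10·log₁₀(10^(59.8/10) − 10^(57.4/10)) = 10·log₁₀(405500) = 56.1 dB SPL.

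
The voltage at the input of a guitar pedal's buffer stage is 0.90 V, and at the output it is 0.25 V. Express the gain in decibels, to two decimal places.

-11.13 dB

For a voltage ratio, dB = 20·log₁₀(V₂/V₁).
20·log₁₀(0.25/0.90) = 20·log₁₀(0.2778) = -11.13 dB.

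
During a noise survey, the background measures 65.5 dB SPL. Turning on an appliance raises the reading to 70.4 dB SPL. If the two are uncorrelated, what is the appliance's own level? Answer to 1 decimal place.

Subtract intensities: L_src = 10·log₁₀(10^(L_total/10) − 10^(L_bg/10)).
L_src = 10·log₁₀(10^(70.4/10) − 10^(65.5/10)) = 10·log₁₀(7417000) = 68.7 dB SPL.

68.7 dB SPL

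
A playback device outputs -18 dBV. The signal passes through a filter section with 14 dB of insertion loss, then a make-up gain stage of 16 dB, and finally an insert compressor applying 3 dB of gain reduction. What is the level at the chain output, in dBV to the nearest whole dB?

-19 dBV

Cascaded gains and losses add directly in dB.
-18 − 14 + 16 − 3 = -19 dBV.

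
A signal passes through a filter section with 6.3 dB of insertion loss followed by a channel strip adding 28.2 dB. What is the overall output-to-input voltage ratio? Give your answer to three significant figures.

Net gain = (−6.3) + 28.2 = 21.9 dB.
Voltage ratio = 10^(21.9/20) = 12.4.

12.4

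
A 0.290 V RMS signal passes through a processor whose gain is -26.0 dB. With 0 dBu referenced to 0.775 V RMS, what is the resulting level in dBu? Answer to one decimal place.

Input level: 20·log₁₀(0.290/0.775) = -8.54 dBu.
Output: -8.54 − 26.0 = -34.5 dBu.

-34.5 dBu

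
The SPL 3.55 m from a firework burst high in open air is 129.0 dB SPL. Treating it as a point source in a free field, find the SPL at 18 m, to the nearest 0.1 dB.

For a point source in a free field, ΔL = −20·log₁₀(d₂/d₁).
ΔL = −20·log₁₀(18/3.55) = -14.10 dB, so L₂ = 129.0 + (-14.10) = 114.9 dB SPL.

114.9 dB SPL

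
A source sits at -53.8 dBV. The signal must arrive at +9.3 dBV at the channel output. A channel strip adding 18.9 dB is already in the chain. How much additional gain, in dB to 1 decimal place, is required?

44.2 dB

The required make-up gain is the shortfall in the dB sum.
G = +9.3 − (-53.8) − 18.9 = 44.2 dB.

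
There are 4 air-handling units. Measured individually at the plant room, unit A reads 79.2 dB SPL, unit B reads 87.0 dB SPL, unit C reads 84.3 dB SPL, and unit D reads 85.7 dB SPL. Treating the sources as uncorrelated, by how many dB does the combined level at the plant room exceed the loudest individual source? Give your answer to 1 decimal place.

Uncorrelated sources add in intensity (power), not in dB.
L_total = 10·log₁₀(10^(79.2/10) + 10^(87.0/10) + 10^(84.3/10) + 10^(85.7/10)) = 90.88 dB SPL.
Excess over the loudest (87.0 dB): 90.88 − 87.0 = 3.9 dB.

3.9 dB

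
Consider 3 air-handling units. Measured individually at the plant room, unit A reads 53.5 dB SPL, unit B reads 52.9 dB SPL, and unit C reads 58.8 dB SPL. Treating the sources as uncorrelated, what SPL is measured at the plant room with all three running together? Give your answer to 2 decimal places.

Uncorrelated sources add in intensity (power), not in dB.
L_total = 10·log₁₀(10^(53.5/10) + 10^(52.9/10) + 10^(58.8/10)) = 10·log₁₀(1177000) = 60.71 dB SPL.

60.71 dB SPL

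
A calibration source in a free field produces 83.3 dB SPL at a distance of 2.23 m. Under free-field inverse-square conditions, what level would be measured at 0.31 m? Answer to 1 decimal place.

Inverse-square spreading gives ΔL = −20·log₁₀(d₂/d₁).
ΔL = −20·log₁₀(0.31/2.23) = 17.14 dB, so L₂ = 83.3 + (17.14) = 100.4 dB SPL.

100.4 dB SPL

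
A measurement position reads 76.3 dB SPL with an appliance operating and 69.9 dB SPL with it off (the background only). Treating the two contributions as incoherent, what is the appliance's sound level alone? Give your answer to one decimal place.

Subtract intensities: L_src = 10·log₁₀(10^(L_total/10) − 10^(L_bg/10)).
L_src = 10·log₁₀(10^(76.3/10) − 10^(69.9/10)) = 10·log₁₀(32890000) = 75.2 dB SPL.

75.2 dB SPL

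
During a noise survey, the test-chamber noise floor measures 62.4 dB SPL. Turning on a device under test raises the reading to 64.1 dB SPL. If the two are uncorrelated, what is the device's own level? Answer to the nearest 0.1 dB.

Remove the background by subtracting linear intensities:
L_src = 10·log₁₀(10^(64.1/10) − 10^(62.4/10)) = 10·log₁₀(832600) = 59.2 dB SPL.

59.2 dB SPL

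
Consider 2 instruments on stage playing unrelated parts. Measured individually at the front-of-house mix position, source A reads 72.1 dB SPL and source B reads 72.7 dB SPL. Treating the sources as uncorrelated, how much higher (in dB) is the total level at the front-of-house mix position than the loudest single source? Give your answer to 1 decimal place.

Uncorrelated sources add in intensity (power), not in dB.
L_total = 10·log₁₀(10^(72.1/10) + 10^(72.7/10)) = 75.42 dB SPL.
Excess over the loudest (72.7 dB): 75.42 − 72.7 = 2.7 dB.

2.7 dB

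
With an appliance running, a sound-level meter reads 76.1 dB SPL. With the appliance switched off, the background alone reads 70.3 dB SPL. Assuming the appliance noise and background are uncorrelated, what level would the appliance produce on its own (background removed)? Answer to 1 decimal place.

74.8 dB SPL

Background correction is a power subtraction:
L_src = 10·log₁₀(10^(76.1/10) − 10^(70.3/10)) = 10·log₁₀(30020000) = 74.8 dB SPL.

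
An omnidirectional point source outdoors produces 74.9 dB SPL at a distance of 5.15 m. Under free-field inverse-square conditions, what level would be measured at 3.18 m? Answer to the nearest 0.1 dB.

79.1 dB SPL

Inverse-square spreading gives ΔL = −20·log₁₀(d₂/d₁).
ΔL = −20·log₁₀(3.18/5.15) = 4.19 dB, so L₂ = 74.9 + (4.19) = 79.1 dB SPL.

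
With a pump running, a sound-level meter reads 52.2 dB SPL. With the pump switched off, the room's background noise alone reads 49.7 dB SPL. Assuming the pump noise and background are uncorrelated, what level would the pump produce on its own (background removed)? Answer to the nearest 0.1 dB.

48.6 dB SPL

Subtract intensities: L_src = 10·log₁₀(10^(L_total/10) − 10^(L_bg/10)).
L_src = 10·log₁₀(10^(52.2/10) − 10^(49.7/10)) = 10·log₁₀(72630) = 48.6 dB SPL.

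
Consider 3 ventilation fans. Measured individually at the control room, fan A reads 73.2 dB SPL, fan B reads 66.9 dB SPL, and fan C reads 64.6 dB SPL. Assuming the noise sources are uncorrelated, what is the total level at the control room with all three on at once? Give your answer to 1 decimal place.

Uncorrelated sources add in intensity (power), not in dB.
L_total = 10·log₁₀(10^(73.2/10) + 10^(66.9/10) + 10^(64.6/10)) = 10·log₁₀(28670000) = 74.6 dB SPL.

74.6 dB SPL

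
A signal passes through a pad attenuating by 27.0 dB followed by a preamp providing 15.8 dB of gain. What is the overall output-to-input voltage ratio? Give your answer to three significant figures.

0.275

Net gain = (−27.0) + 15.8 = -11.2 dB.
Voltage ratio = 10^(-11.2/20) = 0.275.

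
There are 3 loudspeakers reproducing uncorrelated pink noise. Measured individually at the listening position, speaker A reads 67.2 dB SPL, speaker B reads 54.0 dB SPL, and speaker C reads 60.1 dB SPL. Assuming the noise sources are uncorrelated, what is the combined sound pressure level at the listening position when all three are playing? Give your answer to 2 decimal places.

Incoherent sources sum as intensities:
L_total = 10·log₁₀(10^(67.2/10) + 10^(54.0/10) + 10^(60.1/10)) = 10·log₁₀(6523000) = 68.14 dB SPL.

68.14 dB SPL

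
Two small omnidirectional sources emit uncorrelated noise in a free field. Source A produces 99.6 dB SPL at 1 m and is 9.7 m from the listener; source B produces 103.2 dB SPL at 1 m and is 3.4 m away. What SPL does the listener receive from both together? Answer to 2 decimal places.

92.80 dB SPL

At the listener: L_A = 99.6 − 20·log₁₀(9.7) = 79.865 dB; L_B = 103.2 − 20·log₁₀(3.4) = 92.570 dB.
Combined: 10·log₁₀(10^(79.865/10)+10^(92.570/10)) = 92.80 dB SPL.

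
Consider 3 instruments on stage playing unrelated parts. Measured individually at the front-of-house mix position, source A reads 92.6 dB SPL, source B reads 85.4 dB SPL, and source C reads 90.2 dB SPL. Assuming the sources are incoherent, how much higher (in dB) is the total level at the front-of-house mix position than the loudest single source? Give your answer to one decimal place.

Uncorrelated sources add in intensity (power), not in dB.
L_total = 10·log₁₀(10^(92.6/10) + 10^(85.4/10) + 10^(90.2/10)) = 95.07 dB SPL.
Excess over the loudest (92.6 dB): 95.07 − 92.6 = 2.5 dB.

2.5 dB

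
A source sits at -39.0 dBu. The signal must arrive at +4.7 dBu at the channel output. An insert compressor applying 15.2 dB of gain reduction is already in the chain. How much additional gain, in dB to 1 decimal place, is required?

58.9 dB

The required make-up gain is the shortfall in the dB sum.
G = +4.7 − (-39.0) + 15.2 = 58.9 dB.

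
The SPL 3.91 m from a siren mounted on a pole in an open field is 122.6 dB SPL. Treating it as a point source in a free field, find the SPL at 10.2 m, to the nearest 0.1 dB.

Inverse-square spreading gives ΔL = −20·log₁₀(d₂/d₁).
ΔL = −20·log₁₀(10.2/3.91) = -8.33 dB, so L₂ = 122.6 + (-8.33) = 114.3 dB SPL.

114.3 dB SPL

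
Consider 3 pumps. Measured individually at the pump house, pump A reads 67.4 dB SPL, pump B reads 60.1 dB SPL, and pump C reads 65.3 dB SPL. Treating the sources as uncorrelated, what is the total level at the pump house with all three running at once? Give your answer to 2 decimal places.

69.96 dB SPL

Add the sources as powers (linear), then convert back to dB:
L_total = 10·log₁₀(10^(67.4/10) + 10^(60.1/10) + 10^(65.3/10)) = 10·log₁₀(9907000) = 69.96 dB SPL.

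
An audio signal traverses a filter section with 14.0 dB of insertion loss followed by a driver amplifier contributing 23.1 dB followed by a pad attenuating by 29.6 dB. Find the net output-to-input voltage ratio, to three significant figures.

0.0944

Net gain = (−14.0) + 23.1 + (−29.6) = -20.5 dB.
Voltage ratio = 10^(-20.5/20) = 0.0944.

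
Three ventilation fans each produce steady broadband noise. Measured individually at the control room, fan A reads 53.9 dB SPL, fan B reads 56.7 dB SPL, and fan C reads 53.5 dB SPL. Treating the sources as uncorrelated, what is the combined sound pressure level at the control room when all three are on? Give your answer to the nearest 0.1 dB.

Incoherent sources sum as intensities:
L_total = 10·log₁₀(10^(53.9/10) + 10^(56.7/10) + 10^(53.5/10)) = 10·log₁₀(937100) = 59.7 dB SPL.

59.7 dB SPL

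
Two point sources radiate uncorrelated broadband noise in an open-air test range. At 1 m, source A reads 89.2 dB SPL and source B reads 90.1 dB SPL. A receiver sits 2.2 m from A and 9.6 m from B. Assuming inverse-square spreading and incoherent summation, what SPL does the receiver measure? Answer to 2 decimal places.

At the listener: L_A = 89.2 − 20·log₁₀(2.2) = 82.352 dB; L_B = 90.1 − 20·log₁₀(9.6) = 70.455 dB.
Combined: 10·log₁₀(10^(82.352/10)+10^(70.455/10)) = 82.62 dB SPL.

82.62 dB SPL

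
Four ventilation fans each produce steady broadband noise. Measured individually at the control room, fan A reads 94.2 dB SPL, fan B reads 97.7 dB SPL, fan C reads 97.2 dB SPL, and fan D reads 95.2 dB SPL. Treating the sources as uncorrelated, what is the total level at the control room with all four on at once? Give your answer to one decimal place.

102.3 dB SPL

Incoherent sources sum as intensities:
L_total = 10·log₁₀(10^(94.2/10) + 10^(97.7/10) + 10^(97.2/10) + 10^(95.2/10)) = 10·log₁₀(17078000000) = 102.3 dB SPL.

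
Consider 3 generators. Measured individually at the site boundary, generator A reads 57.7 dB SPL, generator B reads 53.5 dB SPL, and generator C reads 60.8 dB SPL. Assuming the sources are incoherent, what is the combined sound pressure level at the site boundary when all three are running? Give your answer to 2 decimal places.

Incoherent sources sum as intensities:
L_total = 10·log₁₀(10^(57.7/10) + 10^(53.5/10) + 10^(60.8/10)) = 10·log₁₀(2015000) = 63.04 dB SPL.

63.04 dB SPL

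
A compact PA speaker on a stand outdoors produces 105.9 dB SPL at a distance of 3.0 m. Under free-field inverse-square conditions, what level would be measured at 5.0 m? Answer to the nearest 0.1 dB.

101.5 dB SPL

Inverse-square spreading gives ΔL = −20·log₁₀(d₂/d₁).
ΔL = −20·log₁₀(5.0/3.0) = -4.44 dB, so L₂ = 105.9 + (-4.44) = 101.5 dB SPL.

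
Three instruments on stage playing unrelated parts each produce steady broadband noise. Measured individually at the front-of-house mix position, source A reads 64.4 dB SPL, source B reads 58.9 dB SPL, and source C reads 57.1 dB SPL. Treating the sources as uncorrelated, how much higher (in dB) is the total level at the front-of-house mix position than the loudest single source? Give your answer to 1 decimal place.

1.7 dB

Add the sources as powers (linear), then convert back to dB:
L_total = 10·log₁₀(10^(64.4/10) + 10^(58.9/10) + 10^(57.1/10)) = 66.07 dB SPL.
Excess over the loudest (64.4 dB): 66.07 − 64.4 = 1.7 dB.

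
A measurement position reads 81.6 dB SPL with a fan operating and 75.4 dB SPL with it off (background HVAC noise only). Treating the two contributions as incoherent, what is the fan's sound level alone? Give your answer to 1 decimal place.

Remove the background by subtracting linear intensities:
L_src = 10·log₁₀(10^(81.6/10) − 10^(75.4/10)) = 10·log₁₀(109900000) = 80.4 dB SPL.

80.4 dB SPL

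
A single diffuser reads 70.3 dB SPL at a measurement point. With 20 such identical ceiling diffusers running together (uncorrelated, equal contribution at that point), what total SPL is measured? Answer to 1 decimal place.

20 equal incoherent sources raise the level by 10·log₁₀(20) = 13.01 dB.
L_total = 70.3 + 13.01 = 83.3 dB SPL.

83.3 dB SPL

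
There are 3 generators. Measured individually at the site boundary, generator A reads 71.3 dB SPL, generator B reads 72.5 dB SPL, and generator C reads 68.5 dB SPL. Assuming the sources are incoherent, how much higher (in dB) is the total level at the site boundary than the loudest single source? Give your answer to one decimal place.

Uncorrelated sources add in intensity (power), not in dB.
L_total = 10·log₁₀(10^(71.3/10) + 10^(72.5/10) + 10^(68.5/10)) = 75.84 dB SPL.
Excess over the loudest (72.5 dB): 75.84 − 72.5 = 3.3 dB.

3.3 dB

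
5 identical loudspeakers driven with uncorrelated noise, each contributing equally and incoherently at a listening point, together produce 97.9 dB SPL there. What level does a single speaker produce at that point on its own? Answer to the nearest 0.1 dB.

90.9 dB SPL

5 equal incoherent sources add 10·log₁₀(5) = 6.99 dB over one source.
L_one = 97.9 − 6.99 = 90.9 dB SPL.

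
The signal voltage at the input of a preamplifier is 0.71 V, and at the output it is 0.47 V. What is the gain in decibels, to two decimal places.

-3.58 dB

Voltage ratio → dB uses the 20·log₁₀ form:
20·log₁₀(0.47/0.71) = 20·log₁₀(0.6620) = -3.58 dB.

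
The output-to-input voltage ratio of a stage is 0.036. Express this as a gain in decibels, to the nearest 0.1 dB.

-28.9 dB

For a voltage ratio, dB = 20·log₁₀(V₂/V₁).
20·log₁₀(0.036) = -28.9 dB.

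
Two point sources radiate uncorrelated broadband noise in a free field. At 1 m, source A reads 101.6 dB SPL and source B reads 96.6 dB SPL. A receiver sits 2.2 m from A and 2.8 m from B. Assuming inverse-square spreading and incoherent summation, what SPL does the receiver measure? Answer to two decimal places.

At the listener: L_A = 101.6 − 20·log₁₀(2.2) = 94.752 dB; L_B = 96.6 − 20·log₁₀(2.8) = 87.657 dB.
Combined: 10·log₁₀(10^(94.752/10)+10^(87.657/10)) = 95.53 dB SPL.

95.53 dB SPL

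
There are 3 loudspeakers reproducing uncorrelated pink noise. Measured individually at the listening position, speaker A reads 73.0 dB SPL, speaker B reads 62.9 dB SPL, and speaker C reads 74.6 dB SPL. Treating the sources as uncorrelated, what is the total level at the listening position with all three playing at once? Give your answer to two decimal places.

Uncorrelated sources add in intensity (power), not in dB.
L_total = 10·log₁₀(10^(73.0/10) + 10^(62.9/10) + 10^(74.6/10)) = 10·log₁₀(50740000) = 77.05 dB SPL.

77.05 dB SPL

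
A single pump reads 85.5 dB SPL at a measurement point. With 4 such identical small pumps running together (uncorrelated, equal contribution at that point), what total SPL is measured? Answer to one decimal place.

4 equal incoherent sources raise the level by 10·log₁₀(4) = 6.02 dB.
L_total = 85.5 + 6.02 = 91.5 dB SPL.

91.5 dB SPL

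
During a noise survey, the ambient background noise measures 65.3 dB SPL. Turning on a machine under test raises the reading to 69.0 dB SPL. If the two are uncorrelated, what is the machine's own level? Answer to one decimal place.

Background correction is a power subtraction:
L_src = 10·log₁₀(10^(69.0/10) − 10^(65.3/10)) = 10·log₁₀(4555000) = 66.6 dB SPL.

66.6 dB SPL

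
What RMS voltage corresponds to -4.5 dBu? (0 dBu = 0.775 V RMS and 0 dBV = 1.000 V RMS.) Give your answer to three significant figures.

V = 0.775 V × 10^(-4.5/20).
= 0.775 × 0.5957 = 0.462 V.

0.462 V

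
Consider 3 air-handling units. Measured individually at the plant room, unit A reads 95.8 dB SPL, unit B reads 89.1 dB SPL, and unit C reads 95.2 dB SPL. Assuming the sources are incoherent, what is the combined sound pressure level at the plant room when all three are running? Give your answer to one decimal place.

99.0 dB SPL

Uncorrelated sources add in intensity (power), not in dB.
L_total = 10·log₁₀(10^(95.8/10) + 10^(89.1/10) + 10^(95.2/10)) = 10·log₁₀(7926000000) = 99.0 dB SPL.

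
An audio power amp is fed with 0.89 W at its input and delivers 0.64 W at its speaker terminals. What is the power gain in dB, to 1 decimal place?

-1.4 dB

For a power ratio, dB = 10·log₁₀(P₂/P₁).
10·log₁₀(0.64/0.89) = 10·log₁₀(0.7191) = -1.4 dB.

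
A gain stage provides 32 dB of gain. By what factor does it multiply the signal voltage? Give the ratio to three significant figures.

Voltage ratio = 10^(dB/20).
10^(32/20) = 10^(1.600) = 39.8.

39.8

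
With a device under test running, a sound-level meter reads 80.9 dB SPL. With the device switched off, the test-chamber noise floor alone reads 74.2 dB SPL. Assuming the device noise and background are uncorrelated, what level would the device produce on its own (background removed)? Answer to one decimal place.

Remove the background by subtracting linear intensities:
L_src = 10·log₁₀(10^(80.9/10) − 10^(74.2/10)) = 10·log₁₀(96720000) = 79.9 dB SPL.

79.9 dB SPL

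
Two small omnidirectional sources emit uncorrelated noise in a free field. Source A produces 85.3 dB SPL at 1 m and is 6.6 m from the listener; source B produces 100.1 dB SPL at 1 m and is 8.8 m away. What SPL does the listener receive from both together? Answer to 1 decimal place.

81.5 dB SPL

At the listener: L_A = 85.3 − 20·log₁₀(6.6) = 68.91 dB; L_B = 100.1 − 20·log₁₀(8.8) = 81.21 dB.
Combined: 10·log₁₀(10^(68.91/10)+10^(81.21/10)) = 81.5 dB SPL.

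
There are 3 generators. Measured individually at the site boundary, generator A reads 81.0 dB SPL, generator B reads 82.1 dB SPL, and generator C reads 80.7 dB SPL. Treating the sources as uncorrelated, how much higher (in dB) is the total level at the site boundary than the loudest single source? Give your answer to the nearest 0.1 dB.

Incoherent sources sum as intensities:
L_total = 10·log₁₀(10^(81.0/10) + 10^(82.1/10) + 10^(80.7/10)) = 86.08 dB SPL.
Excess over the loudest (82.1 dB): 86.08 − 82.1 = 4.0 dB.

4.0 dB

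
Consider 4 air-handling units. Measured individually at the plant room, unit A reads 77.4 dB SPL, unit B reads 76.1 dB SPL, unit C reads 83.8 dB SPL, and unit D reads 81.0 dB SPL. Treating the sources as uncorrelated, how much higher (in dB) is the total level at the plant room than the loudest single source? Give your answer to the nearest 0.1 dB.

2.8 dB

Uncorrelated sources add in intensity (power), not in dB.
L_total = 10·log₁₀(10^(77.4/10) + 10^(76.1/10) + 10^(83.8/10) + 10^(81.0/10)) = 86.64 dB SPL.
Excess over the loudest (83.8 dB): 86.64 − 83.8 = 2.8 dB.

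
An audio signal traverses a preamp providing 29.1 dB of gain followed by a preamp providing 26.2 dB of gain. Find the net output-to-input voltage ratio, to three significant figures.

582

Net gain = 29.1 + 26.2 = 55.3 dB.
Voltage ratio = 10^(55.3/20) = 582.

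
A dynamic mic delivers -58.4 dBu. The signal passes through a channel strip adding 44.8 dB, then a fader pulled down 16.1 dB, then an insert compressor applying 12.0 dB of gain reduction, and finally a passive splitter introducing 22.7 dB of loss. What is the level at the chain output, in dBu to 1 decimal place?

Cascaded gains and losses add directly in dB.
-58.4 + 44.8 − 16.1 − 12.0 − 22.7 = -64.4 dBu.

-64.4 dBu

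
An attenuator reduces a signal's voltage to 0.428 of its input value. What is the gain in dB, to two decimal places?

-7.37 dB

Voltage is an amplitude quantity, so gain = 20·log₁₀(V_out/V_in).
20·log₁₀(0.428) = -7.37 dB.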